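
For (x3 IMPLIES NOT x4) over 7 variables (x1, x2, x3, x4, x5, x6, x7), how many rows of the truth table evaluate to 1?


Formula: (x3 IMPLIES NOT x4) over 7 vars (128 rows)
Evaluate each row (x1, x2, x3, x4, x5, x6, x7 as bits, MSB first):
  row 0 [0000000]: (0 IMPLIES NOT 0) -> 1
  row 1 [0000001]: (0 IMPLIES NOT 0) -> 1
  row 2 [0000010]: (0 IMPLIES NOT 0) -> 1
  row 3 [0000011]: (0 IMPLIES NOT 0) -> 1
  row 4 [0000100]: (0 IMPLIES NOT 0) -> 1
  (every remaining row is evaluated the same way; all 128 results are listed next)
Full result column, 8 rows per line (x1,x2,x3,x4 fixed per line; x5,x6,x7 runs 000..111 left to right):
  rows 0-7 [x1,x2,x3,x4=0000]: 11111111  (ones: 8)
  rows 8-15 [x1,x2,x3,x4=0001]: 11111111  (ones: 8)
  rows 16-23 [x1,x2,x3,x4=0010]: 11111111  (ones: 8)
  rows 24-31 [x1,x2,x3,x4=0011]: 00000000  (ones: 0)
  rows 32-39 [x1,x2,x3,x4=0100]: 11111111  (ones: 8)
  rows 40-47 [x1,x2,x3,x4=0101]: 11111111  (ones: 8)
  rows 48-55 [x1,x2,x3,x4=0110]: 11111111  (ones: 8)
  rows 56-63 [x1,x2,x3,x4=0111]: 00000000  (ones: 0)
  rows 64-71 [x1,x2,x3,x4=1000]: 11111111  (ones: 8)
  rows 72-79 [x1,x2,x3,x4=1001]: 11111111  (ones: 8)
  rows 80-87 [x1,x2,x3,x4=1010]: 11111111  (ones: 8)
  rows 88-95 [x1,x2,x3,x4=1011]: 00000000  (ones: 0)
  rows 96-103 [x1,x2,x3,x4=1100]: 11111111  (ones: 8)
  rows 104-111 [x1,x2,x3,x4=1101]: 11111111  (ones: 8)
  rows 112-119 [x1,x2,x3,x4=1110]: 11111111  (ones: 8)
  rows 120-127 [x1,x2,x3,x4=1111]: 00000000  (ones: 0)
Count of 1-rows = 8+8+8+0+8+8+8+0+8+8+8+0+8+8+8+0 = 96

96


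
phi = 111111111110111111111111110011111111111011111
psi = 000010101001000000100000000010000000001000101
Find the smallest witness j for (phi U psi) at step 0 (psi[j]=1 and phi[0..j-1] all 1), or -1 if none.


(phi U psi) at 0: need smallest j with psi[j]=1 and phi[i]=1 for all i in [0,j).
Scan from step 0:
  step 0: phi=1, psi=0 -> continue
  step 1: phi=1, psi=0 -> continue
  step 2: phi=1, psi=0 -> continue
  step 3: phi=1, psi=0 -> continue
  step 4: psi=1 and phi held for [0,4) -> witness found
Witness step = 4

4


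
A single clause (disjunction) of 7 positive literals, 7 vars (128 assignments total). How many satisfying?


Step 1: Total=2^7=128
Step 2: Unsat when all 7 false: 2^0=1
Step 3: Sat=128-1=127

127


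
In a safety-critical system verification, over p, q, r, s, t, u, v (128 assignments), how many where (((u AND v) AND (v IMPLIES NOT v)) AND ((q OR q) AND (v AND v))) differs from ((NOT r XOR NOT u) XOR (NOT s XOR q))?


F1 = (((u AND v) AND (v IMPLIES NOT v)) AND ((q OR q) AND (v AND v)))
F2 = ((NOT r XOR NOT u) XOR (NOT s XOR q))
Evaluate both on each of 128 rows (bits = p,q,r,s,t,u,v):
  row 0 [0000000]: F1=0 F2=1 (differ) -> 1
  row 1 [0000001]: F1=0 F2=1 (differ) -> 1
  row 2 [0000010]: F1=0 F2=0 -> 0
  row 3 [0000011]: F1=0 F2=0 -> 0
  row 4 [0000100]: F1=0 F2=1 (differ) -> 1
  (every remaining row is evaluated the same way; all 128 results are listed next)
Full result column, 8 rows per line (p,q,r,s fixed per line; t,u,v runs 000..111 left to right):
  rows 0-7 [p,q,r,s=0000]: 11001100  (ones: 4)
  rows 8-15 [p,q,r,s=0001]: 00110011  (ones: 4)
  rows 16-23 [p,q,r,s=0010]: 00110011  (ones: 4)
  rows 24-31 [p,q,r,s=0011]: 11001100  (ones: 4)
  rows 32-39 [p,q,r,s=0100]: 00110011  (ones: 4)
  rows 40-47 [p,q,r,s=0101]: 11001100  (ones: 4)
  rows 48-55 [p,q,r,s=0110]: 11001100  (ones: 4)
  rows 56-63 [p,q,r,s=0111]: 00110011  (ones: 4)
  rows 64-71 [p,q,r,s=1000]: 11001100  (ones: 4)
  rows 72-79 [p,q,r,s=1001]: 00110011  (ones: 4)
  rows 80-87 [p,q,r,s=1010]: 00110011  (ones: 4)
  rows 88-95 [p,q,r,s=1011]: 11001100  (ones: 4)
  rows 96-103 [p,q,r,s=1100]: 00110011  (ones: 4)
  rows 104-111 [p,q,r,s=1101]: 11001100  (ones: 4)
  rows 112-119 [p,q,r,s=1110]: 11001100  (ones: 4)
  rows 120-127 [p,q,r,s=1111]: 00110011  (ones: 4)
Disagreements = 4+4+4+4+4+4+4+4+4+4+4+4+4+4+4+4 = 64

64


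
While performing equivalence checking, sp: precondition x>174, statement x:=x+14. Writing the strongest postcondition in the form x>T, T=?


Formula: sp(P, x:=E) = exists old_x. (x = E[old_x/x]) AND P[old_x/x] (old_x is the value of x before the assignment; eliminate old_x by solving x = E[old_x/x] for old_x)
Step 1: Precondition P: x>174, i.e. old_x > 174
Step 2: Assignment gives x = old_x + 14, so old_x = x - 14
Step 3: Substitute into P: x - 14 > 174
Step 4: Simplify: x > 174+14 = 188

188


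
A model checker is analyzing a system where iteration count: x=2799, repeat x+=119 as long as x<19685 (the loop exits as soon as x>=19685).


Step 1: x goes from 2799 toward 19685 by 119; the body runs while x<19685, so iterations = ceil((bound-start)/step)
Step 2: Distance=16886
Step 3: ceil(16886/119)=142

142


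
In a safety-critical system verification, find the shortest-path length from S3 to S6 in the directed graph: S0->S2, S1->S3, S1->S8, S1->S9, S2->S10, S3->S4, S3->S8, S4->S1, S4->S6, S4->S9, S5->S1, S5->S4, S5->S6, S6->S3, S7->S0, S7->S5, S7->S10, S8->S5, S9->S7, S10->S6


BFS layer-by-layer from S3:
  dist 0: {S3}
  dist 1: {S4, S8}
  dist 2: {S1, S5, S6, S9}
  -> S6 reached at distance 2
Shortest path length = 2

2


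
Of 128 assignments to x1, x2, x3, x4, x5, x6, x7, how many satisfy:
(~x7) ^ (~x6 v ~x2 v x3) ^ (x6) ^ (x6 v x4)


CNF with 4 clauses over 7 vars (128 assignments).
An assignment satisfies CNF iff every clause has >=1 true literal.
Check each row (bits = x1,x2,x3,x4,x5,x6,x7; clause T/F shown):
  row 0 [0000000]: clauses=TTFF -> 0
  row 1 [0000001]: clauses=FTFF -> 0
  row 2 [0000010]: clauses=TTTT -> 1
  row 3 [0000011]: clauses=FTTT -> 0
  row 4 [0000100]: clauses=TTFF -> 0
  (every remaining row is evaluated the same way; all 128 results are listed next)
Full result column, 8 rows per line (x1,x2,x3,x4 fixed per line; x5,x6,x7 runs 000..111 left to right):
  rows 0-7 [x1,x2,x3,x4=0000]: 00100010  (ones: 2)
  rows 8-15 [x1,x2,x3,x4=0001]: 00100010  (ones: 2)
  rows 16-23 [x1,x2,x3,x4=0010]: 00100010  (ones: 2)
  rows 24-31 [x1,x2,x3,x4=0011]: 00100010  (ones: 2)
  rows 32-39 [x1,x2,x3,x4=0100]: 00000000  (ones: 0)
  rows 40-47 [x1,x2,x3,x4=0101]: 00000000  (ones: 0)
  rows 48-55 [x1,x2,x3,x4=0110]: 00100010  (ones: 2)
  rows 56-63 [x1,x2,x3,x4=0111]: 00100010  (ones: 2)
  rows 64-71 [x1,x2,x3,x4=1000]: 00100010  (ones: 2)
  rows 72-79 [x1,x2,x3,x4=1001]: 00100010  (ones: 2)
  rows 80-87 [x1,x2,x3,x4=1010]: 00100010  (ones: 2)
  rows 88-95 [x1,x2,x3,x4=1011]: 00100010  (ones: 2)
  rows 96-103 [x1,x2,x3,x4=1100]: 00000000  (ones: 0)
  rows 104-111 [x1,x2,x3,x4=1101]: 00000000  (ones: 0)
  rows 112-119 [x1,x2,x3,x4=1110]: 00100010  (ones: 2)
  rows 120-127 [x1,x2,x3,x4=1111]: 00100010  (ones: 2)
Satisfying assignments = 2+2+2+2+0+0+2+2+2+2+2+2+0+0+2+2 = 24

24


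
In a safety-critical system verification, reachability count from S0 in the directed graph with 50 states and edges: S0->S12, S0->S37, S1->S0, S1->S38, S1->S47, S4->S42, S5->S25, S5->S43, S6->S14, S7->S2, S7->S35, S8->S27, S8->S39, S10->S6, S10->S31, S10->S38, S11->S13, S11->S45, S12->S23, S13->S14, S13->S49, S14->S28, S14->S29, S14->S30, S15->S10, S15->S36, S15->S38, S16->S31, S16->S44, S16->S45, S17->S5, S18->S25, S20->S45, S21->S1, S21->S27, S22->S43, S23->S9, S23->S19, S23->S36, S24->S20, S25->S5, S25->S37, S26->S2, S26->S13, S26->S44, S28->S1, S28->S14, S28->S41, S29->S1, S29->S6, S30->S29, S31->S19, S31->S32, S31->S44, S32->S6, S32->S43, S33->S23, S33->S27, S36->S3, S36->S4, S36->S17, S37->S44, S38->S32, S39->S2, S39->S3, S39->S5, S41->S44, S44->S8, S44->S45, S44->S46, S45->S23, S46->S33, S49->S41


BFS from S0:
  layer 0: {S0}
  layer 1: {S12, S37}
  layer 2: {S23, S44}
  layer 3: {S8, S9, S19, S36, S45, S46}
  layer 4: {S3, S4, S17, S27, S33, S39}
  layer 5: {S2, S5, S42}
  layer 6: {S25, S43}
Reachable set: {S0, S2, S3, S4, S5, S8, S9, S12, S17, S19, S23, S25, S27, S33, S36, S37, S39, S42, S43, S44, S45, S46}
Count = 22

22


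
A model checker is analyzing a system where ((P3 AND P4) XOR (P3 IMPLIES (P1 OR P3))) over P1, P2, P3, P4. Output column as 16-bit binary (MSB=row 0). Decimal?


Formula: ((P3 AND P4) XOR (P3 IMPLIES (P1 OR P3))) over P1, P2, P3, P4 (16 rows)
Evaluate each row (bits = P1,P2,P3,P4, MSB first):
  row 0 [0000]: ((0 AND 0) XOR (0 IMPLIES (0 OR 0))) -> 1
  row 1 [0001]: ((0 AND 1) XOR (0 IMPLIES (0 OR 0))) -> 1
  row 2 [0010]: ((1 AND 0) XOR (1 IMPLIES (0 OR 1))) -> 1
  row 3 [0011]: ((1 AND 1) XOR (1 IMPLIES (0 OR 1))) -> 0
  row 4 [0100]: ((0 AND 0) XOR (0 IMPLIES (0 OR 0))) -> 1
  row 5 [0101]: ((0 AND 1) XOR (0 IMPLIES (0 OR 0))) -> 1
  row 6 [0110]: ((1 AND 0) XOR (1 IMPLIES (0 OR 1))) -> 1
  row 7 [0111]: ((1 AND 1) XOR (1 IMPLIES (0 OR 1))) -> 0
  row 8 [1000]: ((0 AND 0) XOR (0 IMPLIES (1 OR 0))) -> 1
  row 9 [1001]: ((0 AND 1) XOR (0 IMPLIES (1 OR 0))) -> 1
  row 10 [1010]: ((1 AND 0) XOR (1 IMPLIES (1 OR 1))) -> 1
  row 11 [1011]: ((1 AND 1) XOR (1 IMPLIES (1 OR 1))) -> 0
  row 12 [1100]: ((0 AND 0) XOR (0 IMPLIES (1 OR 0))) -> 1
  row 13 [1101]: ((0 AND 1) XOR (0 IMPLIES (1 OR 0))) -> 1
  row 14 [1110]: ((1 AND 0) XOR (1 IMPLIES (1 OR 1))) -> 1
  row 15 [1111]: ((1 AND 1) XOR (1 IMPLIES (1 OR 1))) -> 0
Full result column, 4 rows per line (P1,P2 fixed per line; P3,P4 runs 00..11 left to right):
  rows 0-3 [P1,P2=00]: 1110  = hex E
  rows 4-7 [P1,P2=01]: 1110  = hex E
  rows 8-11 [P1,P2=10]: 1110  = hex E
  rows 12-15 [P1,P2=11]: 1110  = hex E
Output column (row 0 .. row 15) = 1110111011101110
Output column grouped in 4s = 1110 1110 1110 1110 = 0xEEEE
Convert to decimal digit by digit (value = value*16 + digit):
  E -> 14
  14*16 + 14 (E) = 238
  238*16 + 14 (E) = 3822
  3822*16 + 14 (E) = 61166
Decimal = 61166

61166


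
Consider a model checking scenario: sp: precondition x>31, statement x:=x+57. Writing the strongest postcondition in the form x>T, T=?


Formula: sp(P, x:=E) = exists old_x. (x = E[old_x/x]) AND P[old_x/x] (old_x is the value of x before the assignment; eliminate old_x by solving x = E[old_x/x] for old_x)
Step 1: Precondition P: x>31, i.e. old_x > 31
Step 2: Assignment gives x = old_x + 57, so old_x = x - 57
Step 3: Substitute into P: x - 57 > 31
Step 4: Simplify: x > 31+57 = 88

88


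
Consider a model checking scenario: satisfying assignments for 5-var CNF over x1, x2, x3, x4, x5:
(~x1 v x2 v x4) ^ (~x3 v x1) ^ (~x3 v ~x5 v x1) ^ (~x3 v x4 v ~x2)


CNF with 4 clauses over 5 vars (32 assignments).
An assignment satisfies CNF iff every clause has >=1 true literal.
Check each row (bits = x1,x2,x3,x4,x5; clause T/F shown):
  row 0 [00000]: clauses=TTTT -> 1
  row 1 [00001]: clauses=TTTT -> 1
  row 2 [00010]: clauses=TTTT -> 1
  row 3 [00011]: clauses=TTTT -> 1
  row 4 [00100]: clauses=TFTT -> 0
  row 5 [00101]: clauses=TFFT -> 0
  row 6 [00110]: clauses=TFTT -> 0
  row 7 [00111]: clauses=TFFT -> 0
  row 8 [01000]: clauses=TTTT -> 1
  row 9 [01001]: clauses=TTTT -> 1
  row 10 [01010]: clauses=TTTT -> 1
  row 11 [01011]: clauses=TTTT -> 1
  row 12 [01100]: clauses=TFTF -> 0
  row 13 [01101]: clauses=TFFF -> 0
  row 14 [01110]: clauses=TFTT -> 0
  row 15 [01111]: clauses=TFFT -> 0
  row 16 [10000]: clauses=FTTT -> 0
  row 17 [10001]: clauses=FTTT -> 0
  row 18 [10010]: clauses=TTTT -> 1
  row 19 [10011]: clauses=TTTT -> 1
  row 20 [10100]: clauses=FTTT -> 0
  row 21 [10101]: clauses=FTTT -> 0
  row 22 [10110]: clauses=TTTT -> 1
  row 23 [10111]: clauses=TTTT -> 1
  row 24 [11000]: clauses=TTTT -> 1
  row 25 [11001]: clauses=TTTT -> 1
  row 26 [11010]: clauses=TTTT -> 1
  row 27 [11011]: clauses=TTTT -> 1
  row 28 [11100]: clauses=TTTF -> 0
  row 29 [11101]: clauses=TTTF -> 0
  row 30 [11110]: clauses=TTTT -> 1
  row 31 [11111]: clauses=TTTT -> 1
Full result column, 8 rows per line (x1,x2 fixed per line; x3,x4,x5 runs 000..111 left to right):
  rows 0-7 [x1,x2=00]: 11110000  (ones: 4)
  rows 8-15 [x1,x2=01]: 11110000  (ones: 4)
  rows 16-23 [x1,x2=10]: 00110011  (ones: 4)
  rows 24-31 [x1,x2=11]: 11110011  (ones: 6)
Satisfying assignments = 4+4+4+6 = 18

18


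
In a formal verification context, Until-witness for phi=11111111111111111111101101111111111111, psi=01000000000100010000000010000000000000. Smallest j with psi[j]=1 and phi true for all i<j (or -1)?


(phi U psi) at 0: need smallest j with psi[j]=1 and phi[i]=1 for all i in [0,j).
Scan from step 0:
  step 0: phi=1, psi=0 -> continue
  step 1: psi=1 and phi held for [0,1) -> witness found
Witness step = 1

1


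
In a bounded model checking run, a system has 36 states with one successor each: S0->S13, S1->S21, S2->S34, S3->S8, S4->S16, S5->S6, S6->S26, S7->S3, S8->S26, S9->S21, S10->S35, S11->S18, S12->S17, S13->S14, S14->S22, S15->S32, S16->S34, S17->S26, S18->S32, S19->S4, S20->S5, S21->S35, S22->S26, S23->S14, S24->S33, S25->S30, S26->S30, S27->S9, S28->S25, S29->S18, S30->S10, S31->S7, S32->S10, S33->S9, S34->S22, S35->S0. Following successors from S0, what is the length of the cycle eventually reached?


Trace from S0 until a state repeats:
  S0 -> S13 -> S14 -> S22 -> S26 -> S30 -> S10 -> S35 -> S0
S0 first seen at step 0, revisited at step 8.
Cycle length = 8 - 0 = 8

8


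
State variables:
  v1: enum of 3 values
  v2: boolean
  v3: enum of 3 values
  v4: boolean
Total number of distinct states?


State space = product of domain sizes of all variables.
Domain sizes:
  v1 (enum of 3 values): 3
  v2 (boolean): 2
  v3 (enum of 3 values): 3
  v4 (boolean): 2
Product = 3 * 2 * 3 * 2 = 36

36


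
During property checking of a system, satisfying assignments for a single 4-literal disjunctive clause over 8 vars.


Step 1: Total=2^8=256
Step 2: Unsat when all 4 false: 2^4=16
Step 3: Sat=256-16=240

240


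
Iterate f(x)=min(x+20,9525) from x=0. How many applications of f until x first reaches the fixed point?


Step 1: x=0, cap=9525, increment=20
Step 2: x grows by 20 each step until capped at 9525; fixed point is x=9525
Step 3: iterations = ceil(9525/20) = 477

477


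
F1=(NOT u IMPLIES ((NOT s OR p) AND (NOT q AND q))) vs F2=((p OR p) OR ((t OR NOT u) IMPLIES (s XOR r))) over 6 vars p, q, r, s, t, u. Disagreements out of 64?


F1 = (NOT u IMPLIES ((NOT s OR p) AND (NOT q AND q)))
F2 = ((p OR p) OR ((t OR NOT u) IMPLIES (s XOR r)))
Evaluate both on each of 64 rows (bits = p,q,r,s,t,u):
  row 0 [000000]: F1=0 F2=0 -> 0
  row 1 [000001]: F1=1 F2=1 -> 0
  row 2 [000010]: F1=0 F2=0 -> 0
  row 3 [000011]: F1=1 F2=0 (differ) -> 1
  row 4 [000100]: F1=0 F2=1 (differ) -> 1
  (every remaining row is evaluated the same way; all 64 results are listed next)
Full result column, 8 rows per line (p,q,r fixed per line; s,t,u runs 000..111 left to right):
  rows 0-7 [p,q,r=000]: 00011010  (ones: 3)
  rows 8-15 [p,q,r=001]: 10100001  (ones: 3)
  rows 16-23 [p,q,r=010]: 00011010  (ones: 3)
  rows 24-31 [p,q,r=011]: 10100001  (ones: 3)
  rows 32-39 [p,q,r=100]: 10101010  (ones: 4)
  rows 40-47 [p,q,r=101]: 10101010  (ones: 4)
  rows 48-55 [p,q,r=110]: 10101010  (ones: 4)
  rows 56-63 [p,q,r=111]: 10101010  (ones: 4)
Disagreements = 3+3+3+3+4+4+4+4 = 28

28


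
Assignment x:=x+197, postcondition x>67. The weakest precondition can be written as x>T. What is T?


Formula: wp(x:=E, P) = P[E/x] (substitute E for x in postcondition)
Step 1: Postcondition: x>67
Step 2: Substitute x+197 for x: x+197>67
Step 3: Solve for x: x > 67-197 = -130

-130


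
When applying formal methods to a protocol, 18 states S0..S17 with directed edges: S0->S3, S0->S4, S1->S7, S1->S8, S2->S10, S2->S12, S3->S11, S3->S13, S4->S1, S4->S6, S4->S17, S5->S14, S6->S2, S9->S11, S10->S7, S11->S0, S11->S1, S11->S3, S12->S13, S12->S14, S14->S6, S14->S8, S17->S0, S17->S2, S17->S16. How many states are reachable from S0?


BFS from S0:
  layer 0: {S0}
  layer 1: {S3, S4}
  layer 2: {S1, S6, S11, S13, S17}
  layer 3: {S2, S7, S8, S16}
  layer 4: {S10, S12}
  layer 5: {S14}
Reachable set: {S0, S1, S2, S3, S4, S6, S7, S8, S10, S11, S12, S13, S14, S16, S17}
Count = 15

15


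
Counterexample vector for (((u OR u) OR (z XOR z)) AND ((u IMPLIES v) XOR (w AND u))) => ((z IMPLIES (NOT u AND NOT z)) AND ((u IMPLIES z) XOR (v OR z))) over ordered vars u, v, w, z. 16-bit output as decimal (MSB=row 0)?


F1 = (((u OR u) OR (z XOR z)) AND ((u IMPLIES v) XOR (w AND u)))
F2 = ((z IMPLIES (NOT u AND NOT z)) AND ((u IMPLIES z) XOR (v OR z)))
Counterexample to F1=>F2 is where F1=1 and F2=0.
Evaluate each row (bits = u,v,w,z, MSB first):
  row 0 [0000]: F1=0 F2=1 -> F1&~F2 -> 0
  row 1 [0001]: F1=0 F2=0 -> F1&~F2 -> 0
  row 2 [0010]: F1=0 F2=1 -> F1&~F2 -> 0
  row 3 [0011]: F1=0 F2=0 -> F1&~F2 -> 0
  row 4 [0100]: F1=0 F2=0 -> F1&~F2 -> 0
  row 5 [0101]: F1=0 F2=0 -> F1&~F2 -> 0
  row 6 [0110]: F1=0 F2=0 -> F1&~F2 -> 0
  row 7 [0111]: F1=0 F2=0 -> F1&~F2 -> 0
  row 8 [1000]: F1=0 F2=0 -> F1&~F2 -> 0
  row 9 [1001]: F1=0 F2=0 -> F1&~F2 -> 0
  row 10 [1010]: F1=1 F2=0 -> F1&~F2 -> 1
  row 11 [1011]: F1=1 F2=0 -> F1&~F2 -> 1
  row 12 [1100]: F1=1 F2=1 -> F1&~F2 -> 0
  row 13 [1101]: F1=1 F2=0 -> F1&~F2 -> 1
  row 14 [1110]: F1=0 F2=1 -> F1&~F2 -> 0
  row 15 [1111]: F1=0 F2=0 -> F1&~F2 -> 0
Full result column, 4 rows per line (u,v fixed per line; w,z runs 00..11 left to right):
  rows 0-3 [u,v=00]: 0000  = hex 0
  rows 4-7 [u,v=01]: 0000  = hex 0
  rows 8-11 [u,v=10]: 0011  = hex 3
  rows 12-15 [u,v=11]: 0100  = hex 4
Counterexample vector (row 0 .. row 15) = 0000000000110100
Output column grouped in 4s = 0000 0000 0011 0100 = 0x0034
Convert to decimal digit by digit (value = value*16 + digit):
  0 -> 0
  0*16 + 0 = 0
  0*16 + 3 = 3
  3*16 + 4 = 52
Decimal = 52

52


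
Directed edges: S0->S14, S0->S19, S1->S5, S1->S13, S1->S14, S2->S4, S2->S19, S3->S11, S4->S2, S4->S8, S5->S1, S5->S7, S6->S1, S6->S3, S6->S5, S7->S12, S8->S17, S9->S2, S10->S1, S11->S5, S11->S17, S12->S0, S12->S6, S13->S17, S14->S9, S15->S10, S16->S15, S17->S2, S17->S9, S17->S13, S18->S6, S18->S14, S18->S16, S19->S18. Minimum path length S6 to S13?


BFS layer-by-layer from S6:
  dist 0: {S6}
  dist 1: {S1, S3, S5}
  dist 2: {S7, S11, S13, S14}
  -> S13 reached at distance 2
Shortest path length = 2

2


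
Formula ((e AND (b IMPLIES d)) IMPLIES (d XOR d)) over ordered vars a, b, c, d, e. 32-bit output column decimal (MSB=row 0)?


Formula: ((e AND (b IMPLIES d)) IMPLIES (d XOR d)) over a, b, c, d, e (32 rows)
Evaluate each row (bits = a,b,c,d,e, MSB first):
  row 0 [00000]: ((0 AND (0 IMPLIES 0)) IMPLIES (0 XOR 0)) -> 1
  row 1 [00001]: ((1 AND (0 IMPLIES 0)) IMPLIES (0 XOR 0)) -> 0
  row 2 [00010]: ((0 AND (0 IMPLIES 1)) IMPLIES (1 XOR 1)) -> 1
  row 3 [00011]: ((1 AND (0 IMPLIES 1)) IMPLIES (1 XOR 1)) -> 0
  row 4 [00100]: ((0 AND (0 IMPLIES 0)) IMPLIES (0 XOR 0)) -> 1
  row 5 [00101]: ((1 AND (0 IMPLIES 0)) IMPLIES (0 XOR 0)) -> 0
  row 6 [00110]: ((0 AND (0 IMPLIES 1)) IMPLIES (1 XOR 1)) -> 1
  row 7 [00111]: ((1 AND (0 IMPLIES 1)) IMPLIES (1 XOR 1)) -> 0
  row 8 [01000]: ((0 AND (1 IMPLIES 0)) IMPLIES (0 XOR 0)) -> 1
  row 9 [01001]: ((1 AND (1 IMPLIES 0)) IMPLIES (0 XOR 0)) -> 1
  row 10 [01010]: ((0 AND (1 IMPLIES 1)) IMPLIES (1 XOR 1)) -> 1
  row 11 [01011]: ((1 AND (1 IMPLIES 1)) IMPLIES (1 XOR 1)) -> 0
  row 12 [01100]: ((0 AND (1 IMPLIES 0)) IMPLIES (0 XOR 0)) -> 1
  row 13 [01101]: ((1 AND (1 IMPLIES 0)) IMPLIES (0 XOR 0)) -> 1
  row 14 [01110]: ((0 AND (1 IMPLIES 1)) IMPLIES (1 XOR 1)) -> 1
  row 15 [01111]: ((1 AND (1 IMPLIES 1)) IMPLIES (1 XOR 1)) -> 0
  row 16 [10000]: ((0 AND (0 IMPLIES 0)) IMPLIES (0 XOR 0)) -> 1
  row 17 [10001]: ((1 AND (0 IMPLIES 0)) IMPLIES (0 XOR 0)) -> 0
  row 18 [10010]: ((0 AND (0 IMPLIES 1)) IMPLIES (1 XOR 1)) -> 1
  row 19 [10011]: ((1 AND (0 IMPLIES 1)) IMPLIES (1 XOR 1)) -> 0
  row 20 [10100]: ((0 AND (0 IMPLIES 0)) IMPLIES (0 XOR 0)) -> 1
  row 21 [10101]: ((1 AND (0 IMPLIES 0)) IMPLIES (0 XOR 0)) -> 0
  row 22 [10110]: ((0 AND (0 IMPLIES 1)) IMPLIES (1 XOR 1)) -> 1
  row 23 [10111]: ((1 AND (0 IMPLIES 1)) IMPLIES (1 XOR 1)) -> 0
  row 24 [11000]: ((0 AND (1 IMPLIES 0)) IMPLIES (0 XOR 0)) -> 1
  row 25 [11001]: ((1 AND (1 IMPLIES 0)) IMPLIES (0 XOR 0)) -> 1
  row 26 [11010]: ((0 AND (1 IMPLIES 1)) IMPLIES (1 XOR 1)) -> 1
  row 27 [11011]: ((1 AND (1 IMPLIES 1)) IMPLIES (1 XOR 1)) -> 0
  row 28 [11100]: ((0 AND (1 IMPLIES 0)) IMPLIES (0 XOR 0)) -> 1
  row 29 [11101]: ((1 AND (1 IMPLIES 0)) IMPLIES (0 XOR 0)) -> 1
  row 30 [11110]: ((0 AND (1 IMPLIES 1)) IMPLIES (1 XOR 1)) -> 1
  row 31 [11111]: ((1 AND (1 IMPLIES 1)) IMPLIES (1 XOR 1)) -> 0
Full result column, 4 rows per line (a,b,c fixed per line; d,e runs 00..11 left to right):
  rows 0-3 [a,b,c=000]: 1010  = hex A
  rows 4-7 [a,b,c=001]: 1010  = hex A
  rows 8-11 [a,b,c=010]: 1110  = hex E
  rows 12-15 [a,b,c=011]: 1110  = hex E
  rows 16-19 [a,b,c=100]: 1010  = hex A
  rows 20-23 [a,b,c=101]: 1010  = hex A
  rows 24-27 [a,b,c=110]: 1110  = hex E
  rows 28-31 [a,b,c=111]: 1110  = hex E
Output column (row 0 .. row 31) = 10101010111011101010101011101110
Output column grouped in 4s = 1010 1010 1110 1110 1010 1010 1110 1110 = 0xAAEEAAEE
Convert to decimal digit by digit (value = value*16 + digit):
  A -> 10
  10*16 + 10 (A) = 170
  170*16 + 14 (E) = 2734
  2734*16 + 14 (E) = 43758
  43758*16 + 10 (A) = 700138
  700138*16 + 10 (A) = 11202218
  11202218*16 + 14 (E) = 179235502
  179235502*16 + 14 (E) = 2867768046
Decimal = 2867768046

2867768046


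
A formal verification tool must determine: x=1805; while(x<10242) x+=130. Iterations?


Step 1: x goes from 1805 toward 10242 by 130; the body runs while x<10242, so iterations = ceil((bound-start)/step)
Step 2: Distance=8437
Step 3: ceil(8437/130)=65

65


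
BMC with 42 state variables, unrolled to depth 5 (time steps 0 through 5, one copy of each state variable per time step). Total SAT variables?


BMC unrolls to depth k, creating one copy of each state var for steps 0..k.
Step count = 5 + 1 = 6 (steps 0 through 5)
Vars per step = 42
Total = 42 * 6 = 252

252


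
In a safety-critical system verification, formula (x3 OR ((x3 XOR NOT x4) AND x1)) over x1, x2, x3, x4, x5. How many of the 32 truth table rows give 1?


Formula: (x3 OR ((x3 XOR NOT x4) AND x1)) over 5 vars (32 rows)
Evaluate each row (x1, x2, x3, x4, x5 as bits, MSB first):
  row 0 [00000]: (0 OR ((0 XOR NOT 0) AND 0)) -> 0
  row 1 [00001]: (0 OR ((0 XOR NOT 0) AND 0)) -> 0
  row 2 [00010]: (0 OR ((0 XOR NOT 1) AND 0)) -> 0
  row 3 [00011]: (0 OR ((0 XOR NOT 1) AND 0)) -> 0
  row 4 [00100]: (1 OR ((1 XOR NOT 0) AND 0)) -> 1
  row 5 [00101]: (1 OR ((1 XOR NOT 0) AND 0)) -> 1
  row 6 [00110]: (1 OR ((1 XOR NOT 1) AND 0)) -> 1
  row 7 [00111]: (1 OR ((1 XOR NOT 1) AND 0)) -> 1
  row 8 [01000]: (0 OR ((0 XOR NOT 0) AND 0)) -> 0
  row 9 [01001]: (0 OR ((0 XOR NOT 0) AND 0)) -> 0
  row 10 [01010]: (0 OR ((0 XOR NOT 1) AND 0)) -> 0
  row 11 [01011]: (0 OR ((0 XOR NOT 1) AND 0)) -> 0
  row 12 [01100]: (1 OR ((1 XOR NOT 0) AND 0)) -> 1
  row 13 [01101]: (1 OR ((1 XOR NOT 0) AND 0)) -> 1
  row 14 [01110]: (1 OR ((1 XOR NOT 1) AND 0)) -> 1
  row 15 [01111]: (1 OR ((1 XOR NOT 1) AND 0)) -> 1
  row 16 [10000]: (0 OR ((0 XOR NOT 0) AND 1)) -> 1
  row 17 [10001]: (0 OR ((0 XOR NOT 0) AND 1)) -> 1
  row 18 [10010]: (0 OR ((0 XOR NOT 1) AND 1)) -> 0
  row 19 [10011]: (0 OR ((0 XOR NOT 1) AND 1)) -> 0
  row 20 [10100]: (1 OR ((1 XOR NOT 0) AND 1)) -> 1
  row 21 [10101]: (1 OR ((1 XOR NOT 0) AND 1)) -> 1
  row 22 [10110]: (1 OR ((1 XOR NOT 1) AND 1)) -> 1
  row 23 [10111]: (1 OR ((1 XOR NOT 1) AND 1)) -> 1
  row 24 [11000]: (0 OR ((0 XOR NOT 0) AND 1)) -> 1
  row 25 [11001]: (0 OR ((0 XOR NOT 0) AND 1)) -> 1
  row 26 [11010]: (0 OR ((0 XOR NOT 1) AND 1)) -> 0
  row 27 [11011]: (0 OR ((0 XOR NOT 1) AND 1)) -> 0
  row 28 [11100]: (1 OR ((1 XOR NOT 0) AND 1)) -> 1
  row 29 [11101]: (1 OR ((1 XOR NOT 0) AND 1)) -> 1
  row 30 [11110]: (1 OR ((1 XOR NOT 1) AND 1)) -> 1
  row 31 [11111]: (1 OR ((1 XOR NOT 1) AND 1)) -> 1
Full result column, 8 rows per line (x1,x2 fixed per line; x3,x4,x5 runs 000..111 left to right):
  rows 0-7 [x1,x2=00]: 00001111  (ones: 4)
  rows 8-15 [x1,x2=01]: 00001111  (ones: 4)
  rows 16-23 [x1,x2=10]: 11001111  (ones: 6)
  rows 24-31 [x1,x2=11]: 11001111  (ones: 6)
Count of 1-rows = 4+4+6+6 = 20

20


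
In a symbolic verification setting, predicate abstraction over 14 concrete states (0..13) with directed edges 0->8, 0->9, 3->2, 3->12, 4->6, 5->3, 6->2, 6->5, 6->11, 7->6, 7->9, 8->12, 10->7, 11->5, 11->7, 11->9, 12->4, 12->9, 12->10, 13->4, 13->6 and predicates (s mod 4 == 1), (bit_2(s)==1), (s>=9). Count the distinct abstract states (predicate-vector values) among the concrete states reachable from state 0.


BFS from 0:
Concrete reachable: {0, 2, 3, 4, 5, 6, 7, 8, 9, 10, 11, 12}
Abstract via predicates (s mod 4 == 1), (bit_2(s)==1), (s>=9):
  (0,0,0) <- {0, 2, 3, 8}
  (0,0,1) <- {10, 11}
  (0,1,0) <- {4, 6, 7}
  (0,1,1) <- {12}
  (1,0,1) <- {9}
  (1,1,0) <- {5}
Distinct abstract states = 6

6


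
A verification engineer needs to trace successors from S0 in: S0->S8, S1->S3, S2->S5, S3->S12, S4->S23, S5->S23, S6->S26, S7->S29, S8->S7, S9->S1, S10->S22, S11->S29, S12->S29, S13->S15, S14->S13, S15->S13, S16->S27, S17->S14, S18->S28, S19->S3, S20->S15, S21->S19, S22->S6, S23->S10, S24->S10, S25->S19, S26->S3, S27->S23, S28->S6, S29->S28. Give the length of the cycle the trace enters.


Trace from S0 until a state repeats:
  S0 -> S8 -> S7 -> S29 -> S28 -> S6 -> S26 -> S3 -> S12 -> S29
S29 first seen at step 3, revisited at step 9.
Cycle length = 9 - 3 = 6

6


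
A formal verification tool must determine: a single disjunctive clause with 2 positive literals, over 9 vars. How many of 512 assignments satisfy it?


Step 1: Total=2^9=512
Step 2: Unsat when all 2 false: 2^7=128
Step 3: Sat=512-128=384

384


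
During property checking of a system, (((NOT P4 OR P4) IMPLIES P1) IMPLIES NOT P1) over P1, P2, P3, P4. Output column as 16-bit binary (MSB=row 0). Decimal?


Formula: (((NOT P4 OR P4) IMPLIES P1) IMPLIES NOT P1) over P1, P2, P3, P4 (16 rows)
Evaluate each row (bits = P1,P2,P3,P4, MSB first):
  row 0 [0000]: (((NOT 0 OR 0) IMPLIES 0) IMPLIES NOT 0) -> 1
  row 1 [0001]: (((NOT 1 OR 1) IMPLIES 0) IMPLIES NOT 0) -> 1
  row 2 [0010]: (((NOT 0 OR 0) IMPLIES 0) IMPLIES NOT 0) -> 1
  row 3 [0011]: (((NOT 1 OR 1) IMPLIES 0) IMPLIES NOT 0) -> 1
  row 4 [0100]: (((NOT 0 OR 0) IMPLIES 0) IMPLIES NOT 0) -> 1
  row 5 [0101]: (((NOT 1 OR 1) IMPLIES 0) IMPLIES NOT 0) -> 1
  row 6 [0110]: (((NOT 0 OR 0) IMPLIES 0) IMPLIES NOT 0) -> 1
  row 7 [0111]: (((NOT 1 OR 1) IMPLIES 0) IMPLIES NOT 0) -> 1
  row 8 [1000]: (((NOT 0 OR 0) IMPLIES 1) IMPLIES NOT 1) -> 0
  row 9 [1001]: (((NOT 1 OR 1) IMPLIES 1) IMPLIES NOT 1) -> 0
  row 10 [1010]: (((NOT 0 OR 0) IMPLIES 1) IMPLIES NOT 1) -> 0
  row 11 [1011]: (((NOT 1 OR 1) IMPLIES 1) IMPLIES NOT 1) -> 0
  row 12 [1100]: (((NOT 0 OR 0) IMPLIES 1) IMPLIES NOT 1) -> 0
  row 13 [1101]: (((NOT 1 OR 1) IMPLIES 1) IMPLIES NOT 1) -> 0
  row 14 [1110]: (((NOT 0 OR 0) IMPLIES 1) IMPLIES NOT 1) -> 0
  row 15 [1111]: (((NOT 1 OR 1) IMPLIES 1) IMPLIES NOT 1) -> 0
Full result column, 4 rows per line (P1,P2 fixed per line; P3,P4 runs 00..11 left to right):
  rows 0-3 [P1,P2=00]: 1111  = hex F
  rows 4-7 [P1,P2=01]: 1111  = hex F
  rows 8-11 [P1,P2=10]: 0000  = hex 0
  rows 12-15 [P1,P2=11]: 0000  = hex 0
Output column (row 0 .. row 15) = 1111111100000000
Output column grouped in 4s = 1111 1111 0000 0000 = 0xFF00
Convert to decimal digit by digit (value = value*16 + digit):
  F -> 15
  15*16 + 15 (F) = 255
  255*16 + 0 = 4080
  4080*16 + 0 = 65280
Decimal = 65280

65280


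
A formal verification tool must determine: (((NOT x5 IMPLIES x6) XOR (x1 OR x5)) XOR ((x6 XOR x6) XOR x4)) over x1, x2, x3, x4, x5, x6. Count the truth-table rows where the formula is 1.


Formula: (((NOT x5 IMPLIES x6) XOR (x1 OR x5)) XOR ((x6 XOR x6) XOR x4)) over 6 vars (64 rows)
Evaluate each row (x1, x2, x3, x4, x5, x6 as bits, MSB first):
  row 0 [000000]: (((NOT 0 IMPLIES 0) XOR (0 OR 0)) XOR ((0 XOR 0) XOR 0)) -> 0
  row 1 [000001]: (((NOT 0 IMPLIES 1) XOR (0 OR 0)) XOR ((1 XOR 1) XOR 0)) -> 1
  row 2 [000010]: (((NOT 1 IMPLIES 0) XOR (0 OR 1)) XOR ((0 XOR 0) XOR 0)) -> 0
  row 3 [000011]: (((NOT 1 IMPLIES 1) XOR (0 OR 1)) XOR ((1 XOR 1) XOR 0)) -> 0
  row 4 [000100]: (((NOT 0 IMPLIES 0) XOR (0 OR 0)) XOR ((0 XOR 0) XOR 1)) -> 1
  (every remaining row is evaluated the same way; all 64 results are listed next)
Full result column, 8 rows per line (x1,x2,x3 fixed per line; x4,x5,x6 runs 000..111 left to right):
  rows 0-7 [x1,x2,x3=000]: 01001011  (ones: 4)
  rows 8-15 [x1,x2,x3=001]: 01001011  (ones: 4)
  rows 16-23 [x1,x2,x3=010]: 01001011  (ones: 4)
  rows 24-31 [x1,x2,x3=011]: 01001011  (ones: 4)
  rows 32-39 [x1,x2,x3=100]: 10000111  (ones: 4)
  rows 40-47 [x1,x2,x3=101]: 10000111  (ones: 4)
  rows 48-55 [x1,x2,x3=110]: 10000111  (ones: 4)
  rows 56-63 [x1,x2,x3=111]: 10000111  (ones: 4)
Count of 1-rows = 4+4+4+4+4+4+4+4 = 32

32


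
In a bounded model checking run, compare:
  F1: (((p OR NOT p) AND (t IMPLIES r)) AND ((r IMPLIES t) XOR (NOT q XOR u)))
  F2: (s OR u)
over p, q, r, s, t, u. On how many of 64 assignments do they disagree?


F1 = (((p OR NOT p) AND (t IMPLIES r)) AND ((r IMPLIES t) XOR (NOT q XOR u)))
F2 = (s OR u)
Evaluate both on each of 64 rows (bits = p,q,r,s,t,u):
  row 0 [000000]: F1=0 F2=0 -> 0
  row 1 [000001]: F1=1 F2=1 -> 0
  row 2 [000010]: F1=0 F2=0 -> 0
  row 3 [000011]: F1=0 F2=1 (differ) -> 1
  row 4 [000100]: F1=0 F2=1 (differ) -> 1
  (every remaining row is evaluated the same way; all 64 results are listed next)
Full result column, 8 rows per line (p,q,r fixed per line; s,t,u runs 000..111 left to right):
  rows 0-7 [p,q,r=000]: 00011011  (ones: 4)
  rows 8-15 [p,q,r=001]: 11000110  (ones: 4)
  rows 16-23 [p,q,r=010]: 11010111  (ones: 6)
  rows 24-31 [p,q,r=011]: 00111001  (ones: 4)
  rows 32-39 [p,q,r=100]: 00011011  (ones: 4)
  rows 40-47 [p,q,r=101]: 11000110  (ones: 4)
  rows 48-55 [p,q,r=110]: 11010111  (ones: 6)
  rows 56-63 [p,q,r=111]: 00111001  (ones: 4)
Disagreements = 4+4+6+4+4+4+6+4 = 36

36


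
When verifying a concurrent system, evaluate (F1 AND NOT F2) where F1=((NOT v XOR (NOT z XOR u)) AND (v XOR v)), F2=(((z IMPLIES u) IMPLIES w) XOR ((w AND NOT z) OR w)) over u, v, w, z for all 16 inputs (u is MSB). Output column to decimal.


F1 = ((NOT v XOR (NOT z XOR u)) AND (v XOR v))
F2 = (((z IMPLIES u) IMPLIES w) XOR ((w AND NOT z) OR w))
Counterexample to F1=>F2 is where F1=1 and F2=0.
Evaluate each row (bits = u,v,w,z, MSB first):
  row 0 [0000]: F1=0 F2=0 -> F1&~F2 -> 0
  row 1 [0001]: F1=0 F2=1 -> F1&~F2 -> 0
  row 2 [0010]: F1=0 F2=0 -> F1&~F2 -> 0
  row 3 [0011]: F1=0 F2=0 -> F1&~F2 -> 0
  row 4 [0100]: F1=0 F2=0 -> F1&~F2 -> 0
  row 5 [0101]: F1=0 F2=1 -> F1&~F2 -> 0
  row 6 [0110]: F1=0 F2=0 -> F1&~F2 -> 0
  row 7 [0111]: F1=0 F2=0 -> F1&~F2 -> 0
  row 8 [1000]: F1=0 F2=0 -> F1&~F2 -> 0
  row 9 [1001]: F1=0 F2=0 -> F1&~F2 -> 0
  row 10 [1010]: F1=0 F2=0 -> F1&~F2 -> 0
  row 11 [1011]: F1=0 F2=0 -> F1&~F2 -> 0
  row 12 [1100]: F1=0 F2=0 -> F1&~F2 -> 0
  row 13 [1101]: F1=0 F2=0 -> F1&~F2 -> 0
  row 14 [1110]: F1=0 F2=0 -> F1&~F2 -> 0
  row 15 [1111]: F1=0 F2=0 -> F1&~F2 -> 0
Full result column, 4 rows per line (u,v fixed per line; w,z runs 00..11 left to right):
  rows 0-3 [u,v=00]: 0000  = hex 0
  rows 4-7 [u,v=01]: 0000  = hex 0
  rows 8-11 [u,v=10]: 0000  = hex 0
  rows 12-15 [u,v=11]: 0000  = hex 0
Counterexample vector (row 0 .. row 15) = 0000000000000000
Output column grouped in 4s = 0000 0000 0000 0000 = 0x0000
Convert to decimal digit by digit (value = value*16 + digit):
  0 -> 0
  0*16 + 0 = 0
  0*16 + 0 = 0
  0*16 + 0 = 0
Decimal = 0

0


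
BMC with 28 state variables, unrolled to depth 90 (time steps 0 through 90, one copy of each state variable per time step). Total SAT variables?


BMC unrolls to depth k, creating one copy of each state var for steps 0..k.
Step count = 90 + 1 = 91 (steps 0 through 90)
Vars per step = 28
Total = 28 * 91 = 2548

2548


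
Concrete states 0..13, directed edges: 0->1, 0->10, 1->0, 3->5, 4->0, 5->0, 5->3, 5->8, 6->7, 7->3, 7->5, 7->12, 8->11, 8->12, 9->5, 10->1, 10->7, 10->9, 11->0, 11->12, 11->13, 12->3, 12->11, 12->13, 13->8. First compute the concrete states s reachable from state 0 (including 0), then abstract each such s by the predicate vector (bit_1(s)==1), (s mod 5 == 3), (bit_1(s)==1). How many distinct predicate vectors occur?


BFS from 0:
Concrete reachable: {0, 1, 3, 5, 7, 8, 9, 10, 11, 12, 13}
Abstract via predicates (bit_1(s)==1), (s mod 5 == 3), (bit_1(s)==1):
  (0,0,0) <- {0, 1, 5, 9, 12}
  (0,1,0) <- {8, 13}
  (1,0,1) <- {7, 10, 11}
  (1,1,1) <- {3}
Distinct abstract states = 4

4


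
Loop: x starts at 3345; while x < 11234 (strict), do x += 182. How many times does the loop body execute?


Step 1: x goes from 3345 toward 11234 by 182; the body runs while x<11234, so iterations = ceil((bound-start)/step)
Step 2: Distance=7889
Step 3: ceil(7889/182)=44

44


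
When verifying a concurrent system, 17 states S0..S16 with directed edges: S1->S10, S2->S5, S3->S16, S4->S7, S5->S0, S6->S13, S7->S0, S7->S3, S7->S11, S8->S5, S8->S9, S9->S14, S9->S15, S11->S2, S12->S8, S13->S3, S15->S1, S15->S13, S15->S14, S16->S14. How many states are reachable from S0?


BFS from S0:
  layer 0: {S0}
Reachable set: {S0}
Count = 1

1


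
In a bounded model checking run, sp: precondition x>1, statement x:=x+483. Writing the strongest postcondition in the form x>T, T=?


Formula: sp(P, x:=E) = exists old_x. (x = E[old_x/x]) AND P[old_x/x] (old_x is the value of x before the assignment; eliminate old_x by solving x = E[old_x/x] for old_x)
Step 1: Precondition P: x>1, i.e. old_x > 1
Step 2: Assignment gives x = old_x + 483, so old_x = x - 483
Step 3: Substitute into P: x - 483 > 1
Step 4: Simplify: x > 1+483 = 484

484


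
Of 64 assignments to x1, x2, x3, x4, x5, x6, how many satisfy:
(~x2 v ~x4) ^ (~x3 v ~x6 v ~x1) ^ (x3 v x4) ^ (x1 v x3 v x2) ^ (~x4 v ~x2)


CNF with 5 clauses over 6 vars (64 assignments).
An assignment satisfies CNF iff every clause has >=1 true literal.
Check each row (bits = x1,x2,x3,x4,x5,x6; clause T/F shown):
  row 0 [000000]: clauses=TTFFT -> 0
  row 1 [000001]: clauses=TTFFT -> 0
  row 2 [000010]: clauses=TTFFT -> 0
  row 3 [000011]: clauses=TTFFT -> 0
  row 4 [000100]: clauses=TTTFT -> 0
  (every remaining row is evaluated the same way; all 64 results are listed next)
Full result column, 8 rows per line (x1,x2,x3 fixed per line; x4,x5,x6 runs 000..111 left to right):
  rows 0-7 [x1,x2,x3=000]: 00000000  (ones: 0)
  rows 8-15 [x1,x2,x3=001]: 11111111  (ones: 8)
  rows 16-23 [x1,x2,x3=010]: 00000000  (ones: 0)
  rows 24-31 [x1,x2,x3=011]: 11110000  (ones: 4)
  rows 32-39 [x1,x2,x3=100]: 00001111  (ones: 4)
  rows 40-47 [x1,x2,x3=101]: 10101010  (ones: 4)
  rows 48-55 [x1,x2,x3=110]: 00000000  (ones: 0)
  rows 56-63 [x1,x2,x3=111]: 10100000  (ones: 2)
Satisfying assignments = 0+8+0+4+4+4+0+2 = 22

22


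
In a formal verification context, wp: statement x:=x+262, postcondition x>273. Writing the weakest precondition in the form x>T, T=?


Formula: wp(x:=E, P) = P[E/x] (substitute E for x in postcondition)
Step 1: Postcondition: x>273
Step 2: Substitute x+262 for x: x+262>273
Step 3: Solve for x: x > 273-262 = 11

11


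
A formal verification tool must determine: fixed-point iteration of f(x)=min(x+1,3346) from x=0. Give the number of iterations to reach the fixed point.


Step 1: x=0, cap=3346, increment=1
Step 2: x grows by 1 each step until capped at 3346; fixed point is x=3346
Step 3: iterations = ceil(3346/1) = 3346

3346


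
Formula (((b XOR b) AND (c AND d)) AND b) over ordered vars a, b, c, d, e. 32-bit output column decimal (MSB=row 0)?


Formula: (((b XOR b) AND (c AND d)) AND b) over a, b, c, d, e (32 rows)
Evaluate each row (bits = a,b,c,d,e, MSB first):
  row 0 [00000]: (((0 XOR 0) AND (0 AND 0)) AND 0) -> 0
  row 1 [00001]: (((0 XOR 0) AND (0 AND 0)) AND 0) -> 0
  row 2 [00010]: (((0 XOR 0) AND (0 AND 1)) AND 0) -> 0
  row 3 [00011]: (((0 XOR 0) AND (0 AND 1)) AND 0) -> 0
  row 4 [00100]: (((0 XOR 0) AND (1 AND 0)) AND 0) -> 0
  row 5 [00101]: (((0 XOR 0) AND (1 AND 0)) AND 0) -> 0
  row 6 [00110]: (((0 XOR 0) AND (1 AND 1)) AND 0) -> 0
  row 7 [00111]: (((0 XOR 0) AND (1 AND 1)) AND 0) -> 0
  row 8 [01000]: (((1 XOR 1) AND (0 AND 0)) AND 1) -> 0
  row 9 [01001]: (((1 XOR 1) AND (0 AND 0)) AND 1) -> 0
  row 10 [01010]: (((1 XOR 1) AND (0 AND 1)) AND 1) -> 0
  row 11 [01011]: (((1 XOR 1) AND (0 AND 1)) AND 1) -> 0
  row 12 [01100]: (((1 XOR 1) AND (1 AND 0)) AND 1) -> 0
  row 13 [01101]: (((1 XOR 1) AND (1 AND 0)) AND 1) -> 0
  row 14 [01110]: (((1 XOR 1) AND (1 AND 1)) AND 1) -> 0
  row 15 [01111]: (((1 XOR 1) AND (1 AND 1)) AND 1) -> 0
  row 16 [10000]: (((0 XOR 0) AND (0 AND 0)) AND 0) -> 0
  row 17 [10001]: (((0 XOR 0) AND (0 AND 0)) AND 0) -> 0
  row 18 [10010]: (((0 XOR 0) AND (0 AND 1)) AND 0) -> 0
  row 19 [10011]: (((0 XOR 0) AND (0 AND 1)) AND 0) -> 0
  row 20 [10100]: (((0 XOR 0) AND (1 AND 0)) AND 0) -> 0
  row 21 [10101]: (((0 XOR 0) AND (1 AND 0)) AND 0) -> 0
  row 22 [10110]: (((0 XOR 0) AND (1 AND 1)) AND 0) -> 0
  row 23 [10111]: (((0 XOR 0) AND (1 AND 1)) AND 0) -> 0
  row 24 [11000]: (((1 XOR 1) AND (0 AND 0)) AND 1) -> 0
  row 25 [11001]: (((1 XOR 1) AND (0 AND 0)) AND 1) -> 0
  row 26 [11010]: (((1 XOR 1) AND (0 AND 1)) AND 1) -> 0
  row 27 [11011]: (((1 XOR 1) AND (0 AND 1)) AND 1) -> 0
  row 28 [11100]: (((1 XOR 1) AND (1 AND 0)) AND 1) -> 0
  row 29 [11101]: (((1 XOR 1) AND (1 AND 0)) AND 1) -> 0
  row 30 [11110]: (((1 XOR 1) AND (1 AND 1)) AND 1) -> 0
  row 31 [11111]: (((1 XOR 1) AND (1 AND 1)) AND 1) -> 0
Full result column, 4 rows per line (a,b,c fixed per line; d,e runs 00..11 left to right):
  rows 0-3 [a,b,c=000]: 0000  = hex 0
  rows 4-7 [a,b,c=001]: 0000  = hex 0
  rows 8-11 [a,b,c=010]: 0000  = hex 0
  rows 12-15 [a,b,c=011]: 0000  = hex 0
  rows 16-19 [a,b,c=100]: 0000  = hex 0
  rows 20-23 [a,b,c=101]: 0000  = hex 0
  rows 24-27 [a,b,c=110]: 0000  = hex 0
  rows 28-31 [a,b,c=111]: 0000  = hex 0
Output column (row 0 .. row 31) = 00000000000000000000000000000000
Output column grouped in 4s = 0000 0000 0000 0000 0000 0000 0000 0000 = 0x00000000
Convert to decimal digit by digit (value = value*16 + digit):
  0 -> 0
  0*16 + 0 = 0
  0*16 + 0 = 0
  0*16 + 0 = 0
  0*16 + 0 = 0
  0*16 + 0 = 0
  0*16 + 0 = 0
  0*16 + 0 = 0
Decimal = 0

0


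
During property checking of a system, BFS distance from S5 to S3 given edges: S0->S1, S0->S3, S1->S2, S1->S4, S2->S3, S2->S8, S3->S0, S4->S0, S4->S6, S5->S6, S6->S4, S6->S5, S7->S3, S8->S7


BFS layer-by-layer from S5:
  dist 0: {S5}
  dist 1: {S6}
  dist 2: {S4}
  dist 3: {S0}
  dist 4: {S1, S3}
  -> S3 reached at distance 4
Shortest path length = 4

4


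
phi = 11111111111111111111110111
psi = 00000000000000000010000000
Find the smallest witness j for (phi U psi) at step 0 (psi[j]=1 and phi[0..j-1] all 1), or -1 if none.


(phi U psi) at 0: need smallest j with psi[j]=1 and phi[i]=1 for all i in [0,j).
Scan from step 0:
  step 0: phi=1, psi=0 -> continue
  step 1: phi=1, psi=0 -> continue
  step 2: phi=1, psi=0 -> continue
  step 3: phi=1, psi=0 -> continue
  step 18: psi=1 and phi held for [0,18) -> witness found
Witness step = 18

18


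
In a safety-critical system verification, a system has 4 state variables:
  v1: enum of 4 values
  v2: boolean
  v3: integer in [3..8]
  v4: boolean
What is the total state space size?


State space = product of domain sizes of all variables.
Domain sizes:
  v1 (enum of 4 values): 4
  v2 (boolean): 2
  v3 (integer in [3..8]): 6
  v4 (boolean): 2
Product = 4 * 2 * 6 * 2 = 96

96


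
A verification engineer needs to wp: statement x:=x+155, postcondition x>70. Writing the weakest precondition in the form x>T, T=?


Formula: wp(x:=E, P) = P[E/x] (substitute E for x in postcondition)
Step 1: Postcondition: x>70
Step 2: Substitute x+155 for x: x+155>70
Step 3: Solve for x: x > 70-155 = -85

-85


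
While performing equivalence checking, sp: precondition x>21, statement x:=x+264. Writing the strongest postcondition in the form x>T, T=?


Formula: sp(P, x:=E) = exists old_x. (x = E[old_x/x]) AND P[old_x/x] (old_x is the value of x before the assignment; eliminate old_x by solving x = E[old_x/x] for old_x)
Step 1: Precondition P: x>21, i.e. old_x > 21
Step 2: Assignment gives x = old_x + 264, so old_x = x - 264
Step 3: Substitute into P: x - 264 > 21
Step 4: Simplify: x > 21+264 = 285

285


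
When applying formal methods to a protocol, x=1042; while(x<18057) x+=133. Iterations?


Step 1: x goes from 1042 toward 18057 by 133; the body runs while x<18057, so iterations = ceil((bound-start)/step)
Step 2: Distance=17015
Step 3: ceil(17015/133)=128

128
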